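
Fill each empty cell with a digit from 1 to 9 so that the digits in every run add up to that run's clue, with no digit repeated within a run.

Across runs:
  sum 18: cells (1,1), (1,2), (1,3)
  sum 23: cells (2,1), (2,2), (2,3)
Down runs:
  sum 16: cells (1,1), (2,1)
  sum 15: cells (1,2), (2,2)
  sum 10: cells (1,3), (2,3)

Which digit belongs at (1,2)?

9

23 in 3 cells must be {6,8,9}; 16 in 2 cells must be {7,9}.
The 23 across and the 16 down share only 9, so (2,1) = 9.
(1,1) = 16 − 9 = 7 completes the 16 down.
Nothing is forced directly, so branch on (2,2), whose candidates are 6 or 8. If (2,2) = 8: then (1,2) would have to be in {2,3,5,6,8,9} for the 18 across but in {7} for the 15 down — contradiction. So (2,2) = 6.
(1,2) = 15 − 6 = 9 completes the 15 down.
(1,3) = 18 − 16 = 2 completes the 18 across.
(2,3) = 23 − 15 = 8 completes the 23 across.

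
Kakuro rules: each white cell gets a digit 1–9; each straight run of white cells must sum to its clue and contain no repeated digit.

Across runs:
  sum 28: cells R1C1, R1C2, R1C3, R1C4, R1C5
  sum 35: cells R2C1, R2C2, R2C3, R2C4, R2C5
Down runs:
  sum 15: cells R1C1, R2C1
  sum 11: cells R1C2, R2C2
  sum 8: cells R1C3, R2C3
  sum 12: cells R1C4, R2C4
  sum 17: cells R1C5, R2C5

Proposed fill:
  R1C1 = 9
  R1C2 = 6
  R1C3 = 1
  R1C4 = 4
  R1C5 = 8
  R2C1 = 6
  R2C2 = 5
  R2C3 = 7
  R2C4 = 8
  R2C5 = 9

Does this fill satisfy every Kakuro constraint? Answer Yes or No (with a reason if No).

Yes

Across: 9+6+1+4+8=28; 6+5+7+8+9=35. Down: 9+6=15; 6+5=11; 1+7=8; 4+8=12; 8+9=17. No digit repeats within any run.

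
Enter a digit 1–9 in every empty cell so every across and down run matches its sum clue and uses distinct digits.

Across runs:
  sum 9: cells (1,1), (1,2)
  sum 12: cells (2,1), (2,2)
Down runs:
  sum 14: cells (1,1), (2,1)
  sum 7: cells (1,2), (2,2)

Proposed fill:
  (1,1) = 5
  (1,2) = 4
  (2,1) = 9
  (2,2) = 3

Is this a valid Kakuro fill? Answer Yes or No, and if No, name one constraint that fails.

Yes

Across: 5+4=9; 9+3=12. Down: 5+9=14; 4+3=7. No digit repeats within any run.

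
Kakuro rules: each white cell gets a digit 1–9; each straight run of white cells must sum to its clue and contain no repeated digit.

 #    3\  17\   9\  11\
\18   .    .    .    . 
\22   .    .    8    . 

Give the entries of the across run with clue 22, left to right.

1, 9, 8, 4

3 in 2 cells must be {1,2}; 17 in 2 cells must be {8,9}.
R1C3 = 9 − 8 = 1 completes the 9 down.
R2C2 = 9: the only remaining digit allowed by both the 22 across and the 17 down.
R1C1 = 2: the only remaining digit allowed by both the 18 across and the 3 down.
R1C2 = 17 − 9 = 8 completes the 17 down.
R1C4 = 18 − 11 = 7 completes the 18 across.
R2C1 = 3 − 2 = 1 completes the 3 down.
R2C4 = 22 − 18 = 4 completes the 22 across.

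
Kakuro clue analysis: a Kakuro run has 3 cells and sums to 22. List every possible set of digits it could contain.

{5,8,9}; {6,7,9}

3 distinct digits from 1–9 sum between 6 and 24.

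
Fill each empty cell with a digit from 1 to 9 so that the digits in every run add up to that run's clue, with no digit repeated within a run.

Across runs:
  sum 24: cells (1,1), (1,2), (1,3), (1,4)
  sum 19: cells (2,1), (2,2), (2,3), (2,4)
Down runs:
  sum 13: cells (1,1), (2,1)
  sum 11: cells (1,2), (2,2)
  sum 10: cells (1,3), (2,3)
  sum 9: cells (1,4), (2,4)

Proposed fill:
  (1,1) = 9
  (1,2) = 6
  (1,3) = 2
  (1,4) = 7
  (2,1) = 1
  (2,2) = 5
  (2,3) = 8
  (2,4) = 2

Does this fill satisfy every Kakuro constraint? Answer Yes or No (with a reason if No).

No — the across run (2,1)–(2,4) sums to 16, not 19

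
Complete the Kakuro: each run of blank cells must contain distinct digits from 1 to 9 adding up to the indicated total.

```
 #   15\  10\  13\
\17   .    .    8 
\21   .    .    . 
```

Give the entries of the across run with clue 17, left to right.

R2C3 = 13 − 8 = 5 completes the 13 down.
Nothing is forced directly, so branch on R2C1, whose candidates are 7 or 9. If R2C1 = 7: then R1C1 would have to be in {2,3,4,5,6,7} for the 17 across but in {8} for the 15 down — contradiction. So R2C1 = 9.
R1C1 = 15 − 9 = 6 completes the 15 down.
R1C2 = 17 − 14 = 3 completes the 17 across.
R2C2 = 21 − 14 = 7 completes the 21 across.

6, 3, 8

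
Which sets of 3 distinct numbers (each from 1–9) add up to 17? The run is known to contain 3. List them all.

3 distinct digits from 1–9 sum between 6 and 24.
Keeping only sets containing 3.

{3,5,9}; {3,6,8}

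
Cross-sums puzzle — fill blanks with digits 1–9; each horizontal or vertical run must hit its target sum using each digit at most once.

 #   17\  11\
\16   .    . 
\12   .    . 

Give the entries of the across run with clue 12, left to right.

8 4

16 in 2 cells must be {7,9}; 17 in 2 cells must be {8,9}.
The 16 across and the 17 down share only 9, so R1C1 = 9.
R1C2 = 16 − 9 = 7 completes the 16 across.
R2C1 = 17 − 9 = 8 completes the 17 down.
R2C2 = 12 − 8 = 4 completes the 12 across.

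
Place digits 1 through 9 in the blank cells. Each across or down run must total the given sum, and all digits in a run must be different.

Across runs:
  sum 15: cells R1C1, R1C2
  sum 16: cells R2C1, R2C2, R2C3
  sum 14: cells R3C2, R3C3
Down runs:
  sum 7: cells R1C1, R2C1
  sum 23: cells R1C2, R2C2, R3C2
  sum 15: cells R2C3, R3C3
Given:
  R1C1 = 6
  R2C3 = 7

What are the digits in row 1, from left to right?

23 in 3 cells must be {6,8,9}.
R1C2 = 15 − 6 = 9 completes the 15 across.
R2C1 = 7 − 6 = 1 completes the 7 down.
R2C2 = 16 − 8 = 8 completes the 16 across.
R3C2 = 23 − 17 = 6 completes the 23 down.
R3C3 = 14 − 6 = 8 completes the 14 across.

6 9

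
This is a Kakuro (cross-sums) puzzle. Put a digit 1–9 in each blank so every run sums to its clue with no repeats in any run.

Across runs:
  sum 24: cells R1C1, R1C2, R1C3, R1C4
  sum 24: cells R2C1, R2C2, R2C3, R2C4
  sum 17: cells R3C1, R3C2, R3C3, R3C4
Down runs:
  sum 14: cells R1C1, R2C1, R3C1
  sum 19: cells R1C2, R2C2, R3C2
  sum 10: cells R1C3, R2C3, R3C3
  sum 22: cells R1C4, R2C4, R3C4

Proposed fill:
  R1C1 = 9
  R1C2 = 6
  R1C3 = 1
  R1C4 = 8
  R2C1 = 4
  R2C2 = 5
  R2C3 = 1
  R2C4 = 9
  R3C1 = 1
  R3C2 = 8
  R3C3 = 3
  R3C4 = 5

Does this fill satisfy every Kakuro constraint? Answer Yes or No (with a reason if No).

No — the down run R1C3–R3C3 sums to 5, not 10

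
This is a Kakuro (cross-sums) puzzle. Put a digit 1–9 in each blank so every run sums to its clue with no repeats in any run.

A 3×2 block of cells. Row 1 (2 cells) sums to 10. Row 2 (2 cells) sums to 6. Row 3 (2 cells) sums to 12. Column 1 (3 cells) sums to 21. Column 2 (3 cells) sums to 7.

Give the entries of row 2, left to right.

4 2

7 in 3 cells must be {1,2,4}.
The 12 across and the 7 down share only 4, so (3,2) = 4.
(3,1) = 12 − 4 = 8 completes the 12 across.
Given what's placed, (2,1) must be 4 to fit the 6 across and 21 down.
(2,2) = 6 − 4 = 2 completes the 6 across.
(1,1) = 21 − 12 = 9 completes the 21 down.
(1,2) = 10 − 9 = 1 completes the 10 across.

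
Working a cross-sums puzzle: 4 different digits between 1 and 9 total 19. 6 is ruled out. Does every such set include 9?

No

Counterexample: {1,3,7,8} sums to 19 under that restriction without using 9.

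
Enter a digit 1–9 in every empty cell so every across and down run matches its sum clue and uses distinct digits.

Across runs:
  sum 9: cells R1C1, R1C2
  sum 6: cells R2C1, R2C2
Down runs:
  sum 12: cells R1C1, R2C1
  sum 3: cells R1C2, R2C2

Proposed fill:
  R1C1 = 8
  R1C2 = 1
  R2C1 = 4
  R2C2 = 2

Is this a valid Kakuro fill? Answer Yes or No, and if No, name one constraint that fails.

Yes

Across: 8+1=9; 4+2=6. Down: 8+4=12; 1+2=3. No digit repeats within any run.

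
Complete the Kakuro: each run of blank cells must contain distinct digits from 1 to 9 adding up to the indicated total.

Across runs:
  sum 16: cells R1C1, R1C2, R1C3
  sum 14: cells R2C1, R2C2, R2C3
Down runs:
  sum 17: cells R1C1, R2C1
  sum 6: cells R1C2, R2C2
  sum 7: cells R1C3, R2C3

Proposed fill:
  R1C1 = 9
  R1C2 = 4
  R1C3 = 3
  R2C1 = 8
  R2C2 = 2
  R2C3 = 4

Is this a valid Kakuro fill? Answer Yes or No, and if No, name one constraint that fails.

Yes

Across: 9+4+3=16; 8+2+4=14. Down: 9+8=17; 4+2=6; 3+4=7. No digit repeats within any run.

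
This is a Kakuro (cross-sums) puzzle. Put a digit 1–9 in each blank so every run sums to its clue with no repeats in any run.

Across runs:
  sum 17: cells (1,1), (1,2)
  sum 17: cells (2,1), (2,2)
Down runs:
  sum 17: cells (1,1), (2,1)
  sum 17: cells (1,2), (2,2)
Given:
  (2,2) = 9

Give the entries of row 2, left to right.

8 9

17 in 2 cells must be {8,9}.
(1,2) = 17 − 9 = 8 completes the 17 down.
(2,1) = 17 − 9 = 8 completes the 17 across.
(1,1) = 17 − 8 = 9 completes the 17 across.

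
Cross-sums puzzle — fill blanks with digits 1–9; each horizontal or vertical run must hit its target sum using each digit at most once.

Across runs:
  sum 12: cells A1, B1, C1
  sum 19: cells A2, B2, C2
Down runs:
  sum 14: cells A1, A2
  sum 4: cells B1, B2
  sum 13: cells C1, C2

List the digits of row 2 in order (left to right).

9 3 7

4 in 2 cells must be {1,3}.
The 19 across and the 4 down share only 3, so B2 = 3.
B1 = 4 − 3 = 1 completes the 4 down.
Given what's placed, A2 must be 9 to fit the 19 across and 14 down.
C2 = 19 − 12 = 7 completes the 19 across.
A1 = 14 − 9 = 5 completes the 14 down.
C1 = 12 − 6 = 6 completes the 12 across.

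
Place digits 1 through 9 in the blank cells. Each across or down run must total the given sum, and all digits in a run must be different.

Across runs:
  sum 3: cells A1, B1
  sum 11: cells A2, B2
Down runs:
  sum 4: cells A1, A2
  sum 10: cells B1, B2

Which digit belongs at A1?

3 in 2 cells must be {1,2}; 4 in 2 cells must be {1,3}.
The 3 across and the 4 down share only 1, so A1 = 1.
B1 = 3 − 1 = 2 completes the 3 across.
A2 = 4 − 1 = 3 completes the 4 down.
B2 = 11 − 3 = 8 completes the 11 across.

1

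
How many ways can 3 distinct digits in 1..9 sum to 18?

7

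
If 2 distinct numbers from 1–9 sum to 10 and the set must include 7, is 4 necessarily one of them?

The only way to make 10 from 2 distinct digits under that restriction is {3,7}, which does not contain 4.

No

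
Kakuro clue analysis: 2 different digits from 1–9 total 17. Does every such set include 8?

The only way to make 17 from 2 distinct digits is {8,9}, which contains 8.

Yes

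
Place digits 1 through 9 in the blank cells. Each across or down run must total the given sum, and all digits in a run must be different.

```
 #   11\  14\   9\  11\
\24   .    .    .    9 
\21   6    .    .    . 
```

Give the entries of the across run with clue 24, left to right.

R1C1 = 11 − 6 = 5 completes the 11 down.
R2C4 = 11 − 9 = 2 completes the 11 down.
Nothing is forced directly, so branch on R1C2, whose candidates are 6 or 8. If R1C2 = 8: that forces R1C3 = 2, after which R2C2 would have to be in {4,5,8,9} for the 21 across but in {6} for the 14 down — contradiction. So R1C2 = 6.
R1C3 = 24 − 20 = 4 completes the 24 across.
R2C2 = 14 − 6 = 8 completes the 14 down.
R2C3 = 21 − 16 = 5 completes the 21 across.

5, 6, 4, 9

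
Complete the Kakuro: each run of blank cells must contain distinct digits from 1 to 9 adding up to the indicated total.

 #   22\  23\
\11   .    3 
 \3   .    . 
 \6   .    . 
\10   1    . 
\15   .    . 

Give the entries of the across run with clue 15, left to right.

3 in 2 cells must be {1,2}.
R1C1 = 11 − 3 = 8 completes the 11 across.
R2C1 = 2: the only remaining digit allowed by both the 3 across and the 22 down.
R2C2 = 3 − 2 = 1 completes the 3 across.
R4C2 = 10 − 1 = 9 completes the 10 across.
No cell is forced outright now. R3C1 can only be 4 or 5 (the digits allowed by both its 6 across and its 22 down). If R3C1 = 5: then R3C2 would have to be in {1} for the 6 across but in {2,4,6,8} for the 23 down — contradiction. So R3C1 = 4.
R3C2 = 6 − 4 = 2 completes the 6 across.
R5C1 = 22 − 15 = 7 completes the 22 down.
R5C2 = 15 − 7 = 8 completes the 15 across.

7 8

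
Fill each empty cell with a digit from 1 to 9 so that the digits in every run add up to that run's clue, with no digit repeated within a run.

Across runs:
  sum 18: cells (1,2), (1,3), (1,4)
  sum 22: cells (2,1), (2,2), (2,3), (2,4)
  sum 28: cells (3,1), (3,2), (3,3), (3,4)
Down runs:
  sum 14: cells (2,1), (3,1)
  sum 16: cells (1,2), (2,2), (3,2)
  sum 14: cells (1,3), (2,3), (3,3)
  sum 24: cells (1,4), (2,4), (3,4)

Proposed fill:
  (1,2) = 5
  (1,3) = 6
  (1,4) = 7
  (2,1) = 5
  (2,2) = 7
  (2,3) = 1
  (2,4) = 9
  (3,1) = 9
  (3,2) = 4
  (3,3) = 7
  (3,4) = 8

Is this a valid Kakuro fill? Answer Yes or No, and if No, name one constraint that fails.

Yes

Across: 5+6+7=18; 5+7+1+9=22; 9+4+7+8=28. Down: 5+9=14; 5+7+4=16; 6+1+7=14; 7+9+8=24. No digit repeats within any run.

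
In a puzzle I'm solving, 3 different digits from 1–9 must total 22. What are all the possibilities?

3 distinct digits from 1–9 sum between 6 and 24.

{5,8,9}; {6,7,9}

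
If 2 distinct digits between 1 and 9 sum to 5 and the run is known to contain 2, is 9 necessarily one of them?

No

The only way to make 5 from 2 distinct digits under that restriction is {2,3}, which does not contain 9.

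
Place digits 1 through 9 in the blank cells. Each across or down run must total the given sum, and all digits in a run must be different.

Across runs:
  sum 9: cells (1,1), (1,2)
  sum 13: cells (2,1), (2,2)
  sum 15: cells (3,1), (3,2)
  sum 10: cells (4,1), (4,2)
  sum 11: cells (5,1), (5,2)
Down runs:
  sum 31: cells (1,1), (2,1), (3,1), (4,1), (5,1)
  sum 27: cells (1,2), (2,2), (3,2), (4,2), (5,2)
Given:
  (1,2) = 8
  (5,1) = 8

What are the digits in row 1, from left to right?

1 8

(1,1) = 9 − 8 = 1 completes the 9 across.
(5,2) = 11 − 8 = 3 completes the 11 across.
No cell is forced outright now. (2,1) can only be 6 or 7 or 9 (the digits allowed by both its 13 across and its 31 down). If (2,1) = 6: that forces (2,2) = 7, after which (3,2) would have to be in {6,7,8,9} for the 15 across but in {4,5} for the 27 down — contradiction. If (2,1) = 9: that forces (2,2) = 4, (3,2) = 7, after which (4,2) would have to be in {1,2,3,4,6,7,8,9} for the 10 across but in {5} for the 27 down — contradiction. So (2,1) = 7.
(2,2) = 13 − 7 = 6 completes the 13 across.
Given what's placed, (3,2) must be 9 to fit the 15 across and 27 down.
(4,2) = 27 − 26 = 1 completes the 27 down.
(3,1) = 15 − 9 = 6 completes the 15 across.
(4,1) = 10 − 1 = 9 completes the 10 across.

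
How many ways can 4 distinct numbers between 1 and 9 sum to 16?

8

4 distinct digits from 1–9 sum between 10 and 30.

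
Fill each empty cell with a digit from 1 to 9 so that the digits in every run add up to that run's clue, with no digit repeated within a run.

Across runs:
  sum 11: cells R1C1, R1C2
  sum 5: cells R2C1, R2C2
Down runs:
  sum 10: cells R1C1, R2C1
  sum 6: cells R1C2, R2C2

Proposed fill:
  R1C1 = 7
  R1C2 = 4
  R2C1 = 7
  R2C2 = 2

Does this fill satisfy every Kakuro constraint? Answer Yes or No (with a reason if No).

No — the across run R2C1–R2C2 sums to 9, not 5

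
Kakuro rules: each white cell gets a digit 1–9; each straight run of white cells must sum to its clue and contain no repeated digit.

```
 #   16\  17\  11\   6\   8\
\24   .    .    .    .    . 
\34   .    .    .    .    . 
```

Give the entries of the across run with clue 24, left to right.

34 in 5 cells must be {4,6,7,8,9}; 16 in 2 cells must be {7,9}; 17 in 2 cells must be {8,9}.
Only 4 fits R2C4 under both its across sum 34 and down sum 6.
R1C4 = 6 − 4 = 2 completes the 6 down.
Nothing is forced directly, so branch on R2C5, whose candidates are 6 or 7. If R2C5 = 6: then R1C5 would have to be in {1,3,4,5,6,7,8,9} for the 24 across but in {2} for the 8 down — contradiction. So R2C5 = 7.
R1C5 = 8 − 7 = 1 completes the 8 down.
R2C1 = 9: the only remaining digit allowed by both the 34 across and the 16 down.
Given what's placed, R2C2 must be 8 to fit the 34 across and 17 down.
R2C3 = 34 − 28 = 6 completes the 34 across.
R1C1 = 16 − 9 = 7 completes the 16 down.
R1C2 = 17 − 8 = 9 completes the 17 down.
R1C3 = 24 − 19 = 5 completes the 24 across.

7, 9, 5, 2, 1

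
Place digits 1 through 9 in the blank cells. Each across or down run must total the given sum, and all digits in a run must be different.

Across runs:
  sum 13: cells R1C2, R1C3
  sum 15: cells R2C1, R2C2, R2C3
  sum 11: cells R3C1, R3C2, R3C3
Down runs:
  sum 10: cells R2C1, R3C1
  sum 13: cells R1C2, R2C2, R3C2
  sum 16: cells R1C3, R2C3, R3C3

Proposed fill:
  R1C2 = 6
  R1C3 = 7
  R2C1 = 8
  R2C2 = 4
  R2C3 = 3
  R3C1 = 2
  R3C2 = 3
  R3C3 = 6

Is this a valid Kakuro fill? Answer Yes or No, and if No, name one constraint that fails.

Yes

Across: 6+7=13; 8+4+3=15; 2+3+6=11. Down: 8+2=10; 6+4+3=13; 7+3+6=16. No digit repeats within any run.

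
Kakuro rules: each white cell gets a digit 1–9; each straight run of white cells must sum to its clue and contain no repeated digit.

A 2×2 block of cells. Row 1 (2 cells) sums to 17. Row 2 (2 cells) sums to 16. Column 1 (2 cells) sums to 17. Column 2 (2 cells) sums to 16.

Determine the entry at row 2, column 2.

17 in 2 cells must be {8,9}; 16 in 2 cells must be {7,9}.
The 17 across and the 16 down share only 9, so (1,2) = 9.
The 16 across and the 17 down share only 9, so (2,1) = 9.
(2,2) = 16 − 9 = 7 completes the 16 across.
(1,1) = 17 − 9 = 8 completes the 17 across.

7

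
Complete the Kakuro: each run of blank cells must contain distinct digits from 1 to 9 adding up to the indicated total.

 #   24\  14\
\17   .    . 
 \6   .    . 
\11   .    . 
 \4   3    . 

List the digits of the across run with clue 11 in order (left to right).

8 3

17 in 2 cells must be {8,9}; 4 in 2 cells must be {1,3}.
The 17 across and the 14 down share only 8, so R1C2 = 8.
R4C2 = 4 − 3 = 1 completes the 4 across.
R1C1 = 17 − 8 = 9 completes the 17 across.
R2C2 = 2: the only remaining digit allowed by both the 6 across and the 14 down.
R3C2 = 14 − 11 = 3 completes the 14 down.
R2C1 = 6 − 2 = 4 completes the 6 across.
R3C1 = 11 − 3 = 8 completes the 11 across.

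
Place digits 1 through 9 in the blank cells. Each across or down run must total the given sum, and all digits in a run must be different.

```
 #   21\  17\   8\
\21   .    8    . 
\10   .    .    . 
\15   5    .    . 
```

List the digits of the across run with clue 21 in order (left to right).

9 8 4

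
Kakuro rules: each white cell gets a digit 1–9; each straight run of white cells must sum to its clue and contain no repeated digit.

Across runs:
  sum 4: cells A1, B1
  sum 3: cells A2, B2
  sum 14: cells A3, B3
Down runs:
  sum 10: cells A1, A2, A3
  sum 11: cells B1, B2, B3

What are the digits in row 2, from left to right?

1, 2

4 in 2 cells must be {1,3}; 3 in 2 cells must be {1,2}.
Nothing is forced directly, so branch on A3, whose candidates are 5 or 6. If A3 = 5: then B3 would have to be in {9} for the 14 across but in {1,2,3,4,5,6,7,8} for the 11 down — contradiction. So A3 = 6.
Given what's placed, A2 must be 1 to fit the 3 across and 10 down.
B2 = 3 − 1 = 2 completes the 3 across.
B3 = 14 − 6 = 8 completes the 14 across.
A1 = 10 − 7 = 3 completes the 10 down.
B1 = 4 − 3 = 1 completes the 4 across.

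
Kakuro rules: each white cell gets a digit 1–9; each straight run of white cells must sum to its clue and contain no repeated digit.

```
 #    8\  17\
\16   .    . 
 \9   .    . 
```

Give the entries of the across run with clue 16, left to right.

7 9

16 in 2 cells must be {7,9}; 17 in 2 cells must be {8,9}.
The 16 across and the 8 down share only 7, so R1C1 = 7.
R1C2 = 16 − 7 = 9 completes the 16 across.
R2C1 = 8 − 7 = 1 completes the 8 down.
R2C2 = 9 − 1 = 8 completes the 9 across.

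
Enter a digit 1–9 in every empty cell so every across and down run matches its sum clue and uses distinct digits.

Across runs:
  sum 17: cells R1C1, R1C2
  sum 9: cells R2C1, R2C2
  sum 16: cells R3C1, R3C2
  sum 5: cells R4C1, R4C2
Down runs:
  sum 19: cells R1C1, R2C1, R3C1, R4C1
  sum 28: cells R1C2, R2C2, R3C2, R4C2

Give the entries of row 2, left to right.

17 in 2 cells must be {8,9}; 16 in 2 cells must be {7,9}.
Only 4 fits R4C2 under both its across sum 5 and down sum 28.
R4C1 = 5 − 4 = 1 completes the 5 across.
Nothing is forced directly, so branch on R3C1, whose candidates are 7 or 9. If R3C1 = 9: then R1C1 would have to be in {8,9} for the 17 across but in {2,3,4,5,6,7} for the 19 down — contradiction. So R3C1 = 7.
R3C2 = 16 − 7 = 9 completes the 16 across.
R1C2 = 8: the only remaining digit allowed by both the 17 across and the 28 down.
R2C2 = 28 − 21 = 7 completes the 28 down.
R1C1 = 17 − 8 = 9 completes the 17 across.
R2C1 = 9 − 7 = 2 completes the 9 across.

2, 7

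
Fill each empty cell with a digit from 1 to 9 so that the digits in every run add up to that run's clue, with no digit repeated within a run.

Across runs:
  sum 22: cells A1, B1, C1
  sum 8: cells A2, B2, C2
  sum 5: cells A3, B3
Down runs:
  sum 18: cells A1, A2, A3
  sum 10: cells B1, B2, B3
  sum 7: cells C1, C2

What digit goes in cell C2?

1

Nothing is forced directly, so branch on C1, whose candidates are 5 or 6. If C1 = 5: then B1 would have to be in {8,9} for the 22 across but in {1,2,3,4,5,6,7} for the 10 down — contradiction. So C1 = 6.
Given what's placed, B1 must be 7 to fit the 22 across and 10 down.
C2 = 7 − 6 = 1 completes the 7 down.
A1 = 22 − 13 = 9 completes the 22 across.
B2 = 2: the only remaining digit allowed by both the 8 across and the 10 down.
B3 = 10 − 9 = 1 completes the 10 down.
A2 = 8 − 3 = 5 completes the 8 across.
A3 = 5 − 1 = 4 completes the 5 across.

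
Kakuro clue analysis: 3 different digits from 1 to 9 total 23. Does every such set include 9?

The only way to make 23 from 3 distinct digits is {6,8,9}, which contains 9.

Yes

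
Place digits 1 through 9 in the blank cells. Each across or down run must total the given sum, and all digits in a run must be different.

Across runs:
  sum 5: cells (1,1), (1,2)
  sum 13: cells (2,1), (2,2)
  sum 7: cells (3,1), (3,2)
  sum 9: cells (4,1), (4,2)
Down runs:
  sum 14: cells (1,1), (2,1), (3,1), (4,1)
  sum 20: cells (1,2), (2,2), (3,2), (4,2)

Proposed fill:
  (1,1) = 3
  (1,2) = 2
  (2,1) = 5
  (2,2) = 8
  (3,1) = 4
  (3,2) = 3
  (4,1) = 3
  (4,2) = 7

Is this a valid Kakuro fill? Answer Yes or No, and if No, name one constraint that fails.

No — the across run (4,1)–(4,2) sums to 10, not 9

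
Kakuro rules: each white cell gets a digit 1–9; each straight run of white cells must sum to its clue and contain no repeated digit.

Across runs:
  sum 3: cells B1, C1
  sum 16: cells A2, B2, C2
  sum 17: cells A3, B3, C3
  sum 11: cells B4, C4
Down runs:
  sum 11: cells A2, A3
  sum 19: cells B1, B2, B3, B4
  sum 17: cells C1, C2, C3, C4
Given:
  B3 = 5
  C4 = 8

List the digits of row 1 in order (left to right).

3 in 2 cells must be {1,2}.
B4 = 11 − 8 = 3 completes the 11 across.
Given what's placed, B1 must be 2 to fit the 3 across and 19 down.
C1 = 3 − 2 = 1 completes the 3 across.

2 1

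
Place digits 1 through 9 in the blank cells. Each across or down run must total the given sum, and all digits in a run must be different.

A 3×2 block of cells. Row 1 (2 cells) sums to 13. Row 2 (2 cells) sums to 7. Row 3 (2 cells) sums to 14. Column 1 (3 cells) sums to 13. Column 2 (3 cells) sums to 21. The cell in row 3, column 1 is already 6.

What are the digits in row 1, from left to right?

(3,2) = 14 − 6 = 8 completes the 14 across.
No cell is forced outright now. (1,1) can only be 4 or 5 (the digits allowed by both its 13 across and its 13 down). If (1,1) = 5: then (1,2) would have to be in {8} for the 13 across but in {4,6,7,9} for the 21 down — contradiction. So (1,1) = 4.
(1,2) = 13 − 4 = 9 completes the 13 across.
(2,1) = 13 − 10 = 3 completes the 13 down.
(2,2) = 7 − 3 = 4 completes the 7 across.

4 9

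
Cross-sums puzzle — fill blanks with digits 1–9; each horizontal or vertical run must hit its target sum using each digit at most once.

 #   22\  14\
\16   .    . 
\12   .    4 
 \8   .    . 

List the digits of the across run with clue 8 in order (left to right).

5, 3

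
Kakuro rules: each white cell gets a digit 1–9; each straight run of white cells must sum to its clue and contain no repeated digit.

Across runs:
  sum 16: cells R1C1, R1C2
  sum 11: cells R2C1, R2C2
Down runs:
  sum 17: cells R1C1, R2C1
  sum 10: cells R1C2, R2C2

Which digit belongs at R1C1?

9

16 in 2 cells must be {7,9}; 17 in 2 cells must be {8,9}.
The 16 across and the 17 down share only 9, so R1C1 = 9.
R1C2 = 16 − 9 = 7 completes the 16 across.
R2C1 = 17 − 9 = 8 completes the 17 down.
R2C2 = 11 − 8 = 3 completes the 11 across.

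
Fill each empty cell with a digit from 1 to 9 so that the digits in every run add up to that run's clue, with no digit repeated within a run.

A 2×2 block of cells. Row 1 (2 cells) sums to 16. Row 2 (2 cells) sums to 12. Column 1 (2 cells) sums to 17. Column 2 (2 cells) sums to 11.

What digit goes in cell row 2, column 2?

4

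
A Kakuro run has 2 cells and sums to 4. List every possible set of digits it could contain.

{1,3}

2 distinct digits from 1–9 sum between 3 and 17.
Only one set works: {1,3}.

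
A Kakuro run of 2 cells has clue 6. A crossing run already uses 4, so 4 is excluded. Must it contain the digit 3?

The only way to make 6 from 2 distinct digits under that restriction is {1,5}, which does not contain 3.

No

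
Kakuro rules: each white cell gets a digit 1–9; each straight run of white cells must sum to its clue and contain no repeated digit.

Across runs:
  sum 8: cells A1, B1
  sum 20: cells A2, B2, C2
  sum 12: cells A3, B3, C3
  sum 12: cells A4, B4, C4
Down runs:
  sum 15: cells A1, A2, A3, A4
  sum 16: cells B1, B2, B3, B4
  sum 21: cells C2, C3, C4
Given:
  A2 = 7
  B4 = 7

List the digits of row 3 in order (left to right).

Given what's placed, C4 must be 4 to fit the 12 across and 21 down.
A4 = 12 − 11 = 1 completes the 12 across.
Nothing is forced directly, so branch on B2, whose candidates are 4 or 5. If B2 = 4: that forces C2 = 9, C3 = 8, A3 = 3, after which B3 would have to be in {1} for the 12 across but in {2,3} for the 16 down — contradiction. So B2 = 5.
C2 = 20 − 12 = 8 completes the 20 across.
C3 = 21 − 12 = 9 completes the 21 down.
Given what's placed, A3 must be 2 to fit the 12 across and 15 down.
B3 = 12 − 11 = 1 completes the 12 across.

2 1 9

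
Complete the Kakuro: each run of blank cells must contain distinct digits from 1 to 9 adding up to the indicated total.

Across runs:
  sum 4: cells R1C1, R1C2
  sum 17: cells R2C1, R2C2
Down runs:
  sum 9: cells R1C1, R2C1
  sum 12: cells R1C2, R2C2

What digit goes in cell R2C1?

8

4 in 2 cells must be {1,3}; 17 in 2 cells must be {8,9}.
The 4 across and the 12 down share only 3, so R1C2 = 3.
The 17 across and the 9 down share only 8, so R2C1 = 8.
R2C2 = 17 − 8 = 9 completes the 17 across.
R1C1 = 4 − 3 = 1 completes the 4 across.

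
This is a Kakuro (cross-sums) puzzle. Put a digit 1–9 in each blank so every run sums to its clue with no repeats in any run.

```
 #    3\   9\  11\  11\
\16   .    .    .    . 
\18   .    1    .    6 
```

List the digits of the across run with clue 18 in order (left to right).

2, 1, 9, 6

3 in 2 cells must be {1,2}.
R1C2 = 9 − 1 = 8 completes the 9 down.
R1C4 = 11 − 6 = 5 completes the 11 down.
Given what's placed, R2C1 must be 2 to fit the 18 across and 3 down.
R2C3 = 18 − 9 = 9 completes the 18 across.
R1C1 = 3 − 2 = 1 completes the 3 down.
R1C3 = 16 − 14 = 2 completes the 16 across.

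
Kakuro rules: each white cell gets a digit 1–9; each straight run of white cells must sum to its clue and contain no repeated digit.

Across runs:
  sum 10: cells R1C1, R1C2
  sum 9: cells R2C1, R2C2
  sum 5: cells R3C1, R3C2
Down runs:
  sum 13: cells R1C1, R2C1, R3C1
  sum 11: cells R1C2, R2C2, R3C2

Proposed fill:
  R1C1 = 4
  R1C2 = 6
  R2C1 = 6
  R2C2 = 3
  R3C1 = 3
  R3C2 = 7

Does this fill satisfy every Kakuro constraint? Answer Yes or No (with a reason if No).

No — the down run R1C2–R3C2 sums to 16, not 11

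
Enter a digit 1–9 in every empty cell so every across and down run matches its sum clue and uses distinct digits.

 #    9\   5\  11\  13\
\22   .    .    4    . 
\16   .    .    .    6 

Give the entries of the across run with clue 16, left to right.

1 2 7 6

R1C4 = 13 − 6 = 7 completes the 13 down.
R2C3 = 11 − 4 = 7 completes the 11 down.
Nothing is forced directly, so branch on R1C2, whose candidates are 2 or 3. If R1C2 = 2: then R1C1 would have to be in {9} for the 22 across but in {1,2,3,4,5,6,7,8} for the 9 down — contradiction. So R1C2 = 3.
R1C1 = 22 − 14 = 8 completes the 22 across.
R2C1 = 9 − 8 = 1 completes the 9 down.
R2C2 = 16 − 14 = 2 completes the 16 across.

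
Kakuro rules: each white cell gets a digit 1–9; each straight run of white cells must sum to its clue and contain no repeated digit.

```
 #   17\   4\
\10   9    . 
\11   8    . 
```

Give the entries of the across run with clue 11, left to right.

17 in 2 cells must be {8,9}; 4 in 2 cells must be {1,3}.
R1C2 = 10 − 9 = 1 completes the 10 across.
R2C2 = 11 − 8 = 3 completes the 11 across.

8 3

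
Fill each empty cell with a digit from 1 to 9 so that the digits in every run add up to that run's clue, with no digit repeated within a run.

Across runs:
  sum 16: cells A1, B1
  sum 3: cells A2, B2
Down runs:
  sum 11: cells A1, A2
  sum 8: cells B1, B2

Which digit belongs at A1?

9

16 in 2 cells must be {7,9}; 3 in 2 cells must be {1,2}.
The 16 across and the 8 down share only 7, so B1 = 7.
The 3 across and the 11 down share only 2, so A2 = 2.
B2 = 3 − 2 = 1 completes the 3 across.
A1 = 16 − 7 = 9 completes the 16 across.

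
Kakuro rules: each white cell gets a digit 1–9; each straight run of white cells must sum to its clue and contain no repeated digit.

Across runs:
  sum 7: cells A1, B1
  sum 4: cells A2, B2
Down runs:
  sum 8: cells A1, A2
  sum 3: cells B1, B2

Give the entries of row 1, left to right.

5 2

4 in 2 cells must be {1,3}; 3 in 2 cells must be {1,2}.
The 4 across and the 3 down share only 1, so B2 = 1.
B1 = 3 − 1 = 2 completes the 3 down.
A2 = 4 − 1 = 3 completes the 4 across.
A1 = 7 − 2 = 5 completes the 7 across.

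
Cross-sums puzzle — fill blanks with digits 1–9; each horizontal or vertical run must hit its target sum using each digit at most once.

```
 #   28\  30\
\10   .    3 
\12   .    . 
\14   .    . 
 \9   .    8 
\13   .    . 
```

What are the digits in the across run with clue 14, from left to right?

8, 6

R1C1 = 10 − 3 = 7 completes the 10 across.
R4C1 = 9 − 8 = 1 completes the 9 across.
Nothing is forced directly, so branch on R2C2, whose candidates are 4 or 9. If R2C2 = 4: that forces R2C1 = 8, R3C1 = 9, after which R3C2 would have to be in {5} for the 14 across but in {6,9} for the 30 down — contradiction. So R2C2 = 9.
R2C1 = 12 − 9 = 3 completes the 12 across.
Given what's placed, R3C2 must be 6 to fit the 14 across and 30 down.
R5C2 = 30 − 26 = 4 completes the 30 down.
R3C1 = 14 − 6 = 8 completes the 14 across.
R5C1 = 13 − 4 = 9 completes the 13 across.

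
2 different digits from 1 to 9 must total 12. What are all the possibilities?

{3,9}; {4,8}; {5,7}

2 distinct digits from 1–9 sum between 3 and 17.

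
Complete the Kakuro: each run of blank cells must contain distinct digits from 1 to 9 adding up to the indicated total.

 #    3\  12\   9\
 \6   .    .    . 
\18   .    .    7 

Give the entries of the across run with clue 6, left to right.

6 in 3 cells must be {1,2,3}; 3 in 2 cells must be {1,2}.
The 6 across and the 12 down share only 3, so R1C2 = 3.
R1C3 = 9 − 7 = 2 completes the 9 down.
Given what's placed, R2C1 must be 2 to fit the 18 across and 3 down.
R2C2 = 18 − 9 = 9 completes the 18 across.
R1C1 = 6 − 5 = 1 completes the 6 across.

1 3 2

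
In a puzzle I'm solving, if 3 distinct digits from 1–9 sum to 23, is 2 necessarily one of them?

The only way to make 23 from 3 distinct digits is {6,8,9}, which does not contain 2.

No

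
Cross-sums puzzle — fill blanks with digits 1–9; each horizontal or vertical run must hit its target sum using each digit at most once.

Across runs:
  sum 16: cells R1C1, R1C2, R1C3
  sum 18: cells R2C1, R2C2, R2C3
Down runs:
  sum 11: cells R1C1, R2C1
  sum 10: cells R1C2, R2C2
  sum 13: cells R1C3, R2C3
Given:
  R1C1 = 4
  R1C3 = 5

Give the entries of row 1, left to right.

4 7 5

R1C2 = 16 − 9 = 7 completes the 16 across.
R2C1 = 11 − 4 = 7 completes the 11 down.
R2C2 = 10 − 7 = 3 completes the 10 down.
R2C3 = 18 − 10 = 8 completes the 18 across.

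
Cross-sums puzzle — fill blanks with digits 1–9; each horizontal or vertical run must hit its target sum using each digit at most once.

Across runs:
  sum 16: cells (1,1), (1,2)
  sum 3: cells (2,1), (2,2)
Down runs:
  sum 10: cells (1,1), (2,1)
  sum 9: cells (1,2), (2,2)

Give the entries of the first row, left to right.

9, 7

16 in 2 cells must be {7,9}; 3 in 2 cells must be {1,2}.
The 16 across and the 9 down share only 7, so (1,2) = 7.
(2,2) = 9 − 7 = 2 completes the 9 down.
(1,1) = 16 − 7 = 9 completes the 16 across.
(2,1) = 3 − 2 = 1 completes the 3 across.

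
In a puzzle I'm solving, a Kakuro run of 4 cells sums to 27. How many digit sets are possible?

4 distinct digits from 1–9 sum between 10 and 30.
Enumerating: {3,7,8,9}, {4,6,8,9}, {5,6,7,9}.

3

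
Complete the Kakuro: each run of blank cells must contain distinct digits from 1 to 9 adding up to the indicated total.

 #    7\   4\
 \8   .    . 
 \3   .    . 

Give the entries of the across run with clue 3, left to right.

2 1

3 in 2 cells must be {1,2}; 4 in 2 cells must be {1,3}.
The 3 across and the 4 down share only 1, so R2C2 = 1.
R1C2 = 4 − 1 = 3 completes the 4 down.
R2C1 = 3 − 1 = 2 completes the 3 across.
R1C1 = 8 − 3 = 5 completes the 8 across.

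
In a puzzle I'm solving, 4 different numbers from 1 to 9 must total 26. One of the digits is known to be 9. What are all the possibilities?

{2,7,8,9}; {3,6,8,9}; {4,5,8,9}; {4,6,7,9}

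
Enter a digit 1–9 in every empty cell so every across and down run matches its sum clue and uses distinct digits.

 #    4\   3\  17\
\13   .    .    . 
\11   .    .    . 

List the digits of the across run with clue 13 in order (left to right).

4 in 2 cells must be {1,3}; 3 in 2 cells must be {1,2}; 17 in 2 cells must be {8,9}.
The 11 across and the 17 down share only 8, so R2C3 = 8.
R1C3 = 17 − 8 = 9 completes the 17 down.
Given what's placed, R2C1 must be 1 to fit the 11 across and 4 down.
R2C2 = 11 − 9 = 2 completes the 11 across.
R1C1 = 4 − 1 = 3 completes the 4 down.
R1C2 = 13 − 12 = 1 completes the 13 across.

3 1 9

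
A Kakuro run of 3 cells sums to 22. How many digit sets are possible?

3 distinct digits from 1–9 sum between 6 and 24.
Enumerating: {5,8,9}, {6,7,9}.

2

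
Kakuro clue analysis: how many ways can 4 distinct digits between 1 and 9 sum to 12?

4 distinct digits from 1–9 sum between 10 and 30.
Enumerating: {1,2,3,6}, {1,2,4,5}.

2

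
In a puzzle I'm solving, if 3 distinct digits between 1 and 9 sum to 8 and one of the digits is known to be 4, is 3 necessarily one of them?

Yes

The only way to make 8 from 3 distinct digits under that restriction is {1,3,4}, which contains 3.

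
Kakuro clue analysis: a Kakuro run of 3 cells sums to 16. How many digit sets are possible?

3 distinct digits from 1–9 sum between 6 and 24.

8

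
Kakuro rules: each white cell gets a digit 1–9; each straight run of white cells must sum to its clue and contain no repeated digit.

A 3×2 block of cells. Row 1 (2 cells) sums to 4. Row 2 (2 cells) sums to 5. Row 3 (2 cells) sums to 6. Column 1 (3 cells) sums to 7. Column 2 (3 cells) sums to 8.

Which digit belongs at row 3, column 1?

2

4 in 2 cells must be {1,3}; 7 in 3 cells must be {1,2,4}.
The 4 across and the 7 down share only 1, so (1,1) = 1.
(1,2) = 4 − 1 = 3 completes the 4 across.
Nothing is forced directly, so branch on (2,1), whose candidates are 2 or 4. If (2,1) = 2: then (2,2) would have to be in {3} for the 5 across but in {1,4} for the 8 down — contradiction. So (2,1) = 4.
(2,2) = 5 − 4 = 1 completes the 5 across.
(3,1) = 7 − 5 = 2 completes the 7 down.
(3,2) = 6 − 2 = 4 completes the 6 across.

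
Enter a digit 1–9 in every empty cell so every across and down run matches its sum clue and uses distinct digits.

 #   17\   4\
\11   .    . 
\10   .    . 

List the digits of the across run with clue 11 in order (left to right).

8 3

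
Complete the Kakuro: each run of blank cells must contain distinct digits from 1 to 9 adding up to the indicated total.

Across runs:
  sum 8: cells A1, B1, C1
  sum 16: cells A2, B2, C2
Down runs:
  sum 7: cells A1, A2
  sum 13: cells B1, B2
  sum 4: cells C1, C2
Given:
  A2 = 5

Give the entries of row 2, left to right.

5 8 3

4 in 2 cells must be {1,3}.
A1 = 7 − 5 = 2 completes the 7 down.
Given what's placed, B1 must be 5 to fit the 8 across and 13 down.
C1 = 8 − 7 = 1 completes the 8 across.
B2 = 13 − 5 = 8 completes the 13 down.
C2 = 16 − 13 = 3 completes the 16 across.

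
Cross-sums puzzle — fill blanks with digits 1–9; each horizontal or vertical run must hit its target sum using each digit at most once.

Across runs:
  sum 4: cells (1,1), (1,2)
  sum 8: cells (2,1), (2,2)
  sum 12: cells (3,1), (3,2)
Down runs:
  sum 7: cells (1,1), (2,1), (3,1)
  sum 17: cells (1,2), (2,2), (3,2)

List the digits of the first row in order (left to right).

1, 3

4 in 2 cells must be {1,3}; 7 in 3 cells must be {1,2,4}.
The 4 across and the 7 down share only 1, so (1,1) = 1.
(1,2) = 4 − 1 = 3 completes the 4 across.
Given what's placed, (2,1) must be 2 to fit the 8 across and 7 down.
(2,2) = 8 − 2 = 6 completes the 8 across.
(3,1) = 7 − 3 = 4 completes the 7 down.
(3,2) = 12 − 4 = 8 completes the 12 across.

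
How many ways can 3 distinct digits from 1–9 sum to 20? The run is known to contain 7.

3 distinct digits from 1–9 sum between 6 and 24.
Keeping only sets containing 7.
Enumerating: {4,7,9}, {5,7,8}.

2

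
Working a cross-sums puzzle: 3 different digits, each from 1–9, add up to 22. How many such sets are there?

3 distinct digits from 1–9 sum between 6 and 24.
Enumerating: {5,8,9}, {6,7,9}.

2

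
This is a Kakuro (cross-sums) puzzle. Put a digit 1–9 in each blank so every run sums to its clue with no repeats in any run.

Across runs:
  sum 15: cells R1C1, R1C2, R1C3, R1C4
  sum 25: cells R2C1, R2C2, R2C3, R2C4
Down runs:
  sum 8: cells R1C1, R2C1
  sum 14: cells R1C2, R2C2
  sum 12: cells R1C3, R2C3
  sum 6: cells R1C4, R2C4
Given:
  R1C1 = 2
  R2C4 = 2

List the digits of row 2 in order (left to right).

6 8 9 2

R1C4 = 6 − 2 = 4 completes the 6 down.
R2C1 = 8 − 2 = 6 completes the 8 down.
No cell is forced outright now. R1C2 can only be 6 or 8 (the digits allowed by both its 15 across and its 14 down). If R1C2 = 8: then R1C3 would have to be in {1} for the 15 across but in {3,4,5,7,8,9} for the 12 down — contradiction. So R1C2 = 6.
R1C3 = 15 − 12 = 3 completes the 15 across.
R2C2 = 14 − 6 = 8 completes the 14 down.
R2C3 = 25 − 16 = 9 completes the 25 across.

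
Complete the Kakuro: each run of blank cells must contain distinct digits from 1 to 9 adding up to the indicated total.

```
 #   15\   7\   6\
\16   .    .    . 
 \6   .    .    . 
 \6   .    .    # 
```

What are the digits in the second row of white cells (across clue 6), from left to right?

3, 2, 1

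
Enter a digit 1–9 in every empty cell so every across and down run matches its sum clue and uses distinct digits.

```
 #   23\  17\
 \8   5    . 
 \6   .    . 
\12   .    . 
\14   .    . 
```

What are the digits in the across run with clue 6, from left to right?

4, 2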